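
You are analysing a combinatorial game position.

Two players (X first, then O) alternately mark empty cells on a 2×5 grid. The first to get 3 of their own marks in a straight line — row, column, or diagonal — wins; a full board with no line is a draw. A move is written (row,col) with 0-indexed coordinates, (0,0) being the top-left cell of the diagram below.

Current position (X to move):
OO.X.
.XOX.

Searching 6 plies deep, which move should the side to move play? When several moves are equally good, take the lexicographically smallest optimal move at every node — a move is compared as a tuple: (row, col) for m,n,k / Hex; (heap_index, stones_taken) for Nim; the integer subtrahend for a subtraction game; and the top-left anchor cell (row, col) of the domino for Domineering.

X's best at [OO.X./.XOX.]: (0,2)

[OO.X./.XOX.] X move#1: (0,2):+0/OOXX./.XOX.*, (0,4):-1/OO.XX/.XOX., (1,0):-1/OO.X./XXOX., (1,4):-1/OO.X./.XOXX
[OOXX./.XOX.] O move#2: (0,4):+0/OOXXO/.XOX.*, (1,0):-1/OOXX./OXOX., (1,4):-1/OOXX./.XOXO
[OOXXO/.XOX.] X move#3: (1,0):+0/OOXXO/XXOX.*, (1,4):+0/OOXXO/.XOXX
[OOXXO/XXOX.] O move#4: (1,4):+0/OOXXO/XXOXO*
[OOXXO/XXOXO] end (terminal +0, X#5); searched OO.X./.XOX. to 6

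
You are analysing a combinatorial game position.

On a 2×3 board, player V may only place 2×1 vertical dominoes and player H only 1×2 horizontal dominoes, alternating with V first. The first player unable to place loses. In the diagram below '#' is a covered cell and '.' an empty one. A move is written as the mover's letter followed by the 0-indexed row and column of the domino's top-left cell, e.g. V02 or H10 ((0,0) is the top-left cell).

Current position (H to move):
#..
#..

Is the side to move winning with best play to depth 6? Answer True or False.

p1 H@[#../#..]: H01[###/#..]+1* H11[#../###]+1
p2 V@[###/#..] terminal -1; root [#../#..] d6

H winning at [#../#..]: True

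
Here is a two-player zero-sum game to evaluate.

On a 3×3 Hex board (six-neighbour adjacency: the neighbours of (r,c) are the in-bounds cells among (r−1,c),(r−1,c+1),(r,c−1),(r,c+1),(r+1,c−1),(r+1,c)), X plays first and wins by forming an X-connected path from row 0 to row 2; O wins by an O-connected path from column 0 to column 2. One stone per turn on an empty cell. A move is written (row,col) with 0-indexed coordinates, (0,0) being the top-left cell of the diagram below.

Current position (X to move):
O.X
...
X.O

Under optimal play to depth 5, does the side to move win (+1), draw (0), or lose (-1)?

value(O.X/.../X.O, X) = +1

[O.X/.../X.O] X move#1: (0,1):+1/OXX/.../X.O*, (1,0):+1/O.X/X../X.O, (1,1):+1/O.X/.X./X.O, (1,2):+1/O.X/..X/X.O, (2,1):+1/O.X/.../XXO
[OXX/.../X.O] O move#2: (1,0):-1/OXX/O../X.O*, (1,1):-1/OXX/.O./X.O, (1,2):-1/OXX/..O/X.O, (2,1):-1/OXX/.../XOO
[OXX/O../X.O] X move#3: (1,1):+1/OXX/OX./X.O*, (1,2):+1/OXX/O.X/X.O, (2,1):+1/OXX/O../XXO
[OXX/OX./X.O] end (terminal -1, O#4); searched O.X/.../X.O to 5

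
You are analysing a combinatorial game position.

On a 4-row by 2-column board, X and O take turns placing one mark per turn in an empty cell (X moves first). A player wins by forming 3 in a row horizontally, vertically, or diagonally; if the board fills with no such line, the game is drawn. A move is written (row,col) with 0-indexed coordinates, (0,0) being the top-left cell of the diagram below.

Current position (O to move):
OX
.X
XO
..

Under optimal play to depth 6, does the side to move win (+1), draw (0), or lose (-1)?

ply 1, O at OX/.X/XO/.. | (1,0)=+0→OX/OX/XO/..*; (3,0)=+0→OX/.X/XO/O.; (3,1)=+0→OX/.X/XO/.O
ply 2, X at OX/OX/XO/.. | (3,0)=+0→OX/OX/XO/X.*; (3,1)=+0→OX/OX/XO/.X
ply 3, O at OX/OX/XO/X. | (3,1)=+0→OX/OX/XO/XO*
ply 4: OX/OX/XO/XO is terminal +0 (X); from OX/.X/XO/.. depth 6

value(OX/.X/XO/.., O) = 0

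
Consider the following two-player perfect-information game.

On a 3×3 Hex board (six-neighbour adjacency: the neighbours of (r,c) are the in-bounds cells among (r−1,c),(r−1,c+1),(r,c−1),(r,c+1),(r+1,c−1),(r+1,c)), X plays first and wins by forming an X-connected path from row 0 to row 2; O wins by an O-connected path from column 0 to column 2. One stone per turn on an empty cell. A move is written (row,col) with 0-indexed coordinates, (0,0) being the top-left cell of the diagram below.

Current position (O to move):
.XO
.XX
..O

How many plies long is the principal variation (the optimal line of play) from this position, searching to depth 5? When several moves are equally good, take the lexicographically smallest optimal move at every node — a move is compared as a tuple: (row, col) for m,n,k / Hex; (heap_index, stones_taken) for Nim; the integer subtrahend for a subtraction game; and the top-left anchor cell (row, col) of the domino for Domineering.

[.XO/.XX/..O] O move#1: (0,0):-1/OXO/.XX/..O*, (1,0):-1/.XO/OXX/..O, (2,0):-1/.XO/.XX/O.O, (2,1):-1/.XO/.XX/.OO
[OXO/.XX/..O] X move#2: (1,0):+1/OXO/XXX/..O*, (2,0):+1/OXO/.XX/X.O, (2,1):+1/OXO/.XX/.XO
[OXO/XXX/..O] O move#3: (2,0):-1/OXO/XXX/O.O*, (2,1):-1/OXO/XXX/.OO
[OXO/XXX/O.O] X move#4: (2,1):+1/OXO/XXX/OXO*
[OXO/XXX/OXO] end (terminal -1, O#5); searched .XO/.XX/..O to 5

PV length from [.XO/.XX/..O]: 4 plies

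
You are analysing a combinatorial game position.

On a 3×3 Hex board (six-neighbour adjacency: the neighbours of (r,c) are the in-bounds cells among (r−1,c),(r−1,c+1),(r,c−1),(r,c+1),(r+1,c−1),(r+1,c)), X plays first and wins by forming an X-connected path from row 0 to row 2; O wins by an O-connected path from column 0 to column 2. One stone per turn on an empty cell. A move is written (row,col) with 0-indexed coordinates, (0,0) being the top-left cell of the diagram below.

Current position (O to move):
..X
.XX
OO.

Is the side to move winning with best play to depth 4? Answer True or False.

O winning at [..X/.XX/OO.]: True

ply 1, O at ..X/.XX/OO. | (0,0)=-1→O.X/.XX/OO.; (0,1)=-1→.OX/.XX/OO.; (1,0)=-1→..X/OXX/OO.; (2,2)=+1→..X/.XX/OOO*
ply 2: ..X/.XX/OOO is terminal -1 (X); from ..X/.XX/OO. depth 4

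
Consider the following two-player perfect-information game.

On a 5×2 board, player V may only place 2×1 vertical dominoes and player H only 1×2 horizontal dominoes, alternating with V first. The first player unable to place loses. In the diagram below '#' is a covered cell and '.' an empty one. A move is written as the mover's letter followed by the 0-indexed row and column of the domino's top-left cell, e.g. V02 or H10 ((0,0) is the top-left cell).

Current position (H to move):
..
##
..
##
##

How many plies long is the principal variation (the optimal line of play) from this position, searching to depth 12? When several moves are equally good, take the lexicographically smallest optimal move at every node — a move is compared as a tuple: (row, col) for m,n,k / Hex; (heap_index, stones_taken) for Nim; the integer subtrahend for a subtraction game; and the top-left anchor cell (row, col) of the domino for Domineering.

p1 H@[../##/../##/##]: H00[##/##/../##/##]+1* H20[../##/##/##/##]+1
p2 V@[##/##/../##/##] terminal -1; root [../##/../##/##] d12

PV length from [../##/../##/##]: 1 ply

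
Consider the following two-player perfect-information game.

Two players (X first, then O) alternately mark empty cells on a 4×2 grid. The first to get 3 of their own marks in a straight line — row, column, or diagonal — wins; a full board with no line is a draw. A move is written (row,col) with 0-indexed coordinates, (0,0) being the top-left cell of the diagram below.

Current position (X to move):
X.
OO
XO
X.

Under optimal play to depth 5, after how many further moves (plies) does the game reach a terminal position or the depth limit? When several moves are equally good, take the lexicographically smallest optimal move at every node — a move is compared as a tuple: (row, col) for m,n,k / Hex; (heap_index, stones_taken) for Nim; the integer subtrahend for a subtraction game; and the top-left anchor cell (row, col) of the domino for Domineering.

PV length from [X./OO/XO/X.]: 2 plies

ply 1, X at X./OO/XO/X. | (0,1)=-1→XX/OO/XO/X.*; (3,1)=-1→X./OO/XO/XX
ply 2, O at XX/OO/XO/X. | (3,1)=+1→XX/OO/XO/XO*
ply 3: XX/OO/XO/XO is terminal -1 (X); from X./OO/XO/X. depth 5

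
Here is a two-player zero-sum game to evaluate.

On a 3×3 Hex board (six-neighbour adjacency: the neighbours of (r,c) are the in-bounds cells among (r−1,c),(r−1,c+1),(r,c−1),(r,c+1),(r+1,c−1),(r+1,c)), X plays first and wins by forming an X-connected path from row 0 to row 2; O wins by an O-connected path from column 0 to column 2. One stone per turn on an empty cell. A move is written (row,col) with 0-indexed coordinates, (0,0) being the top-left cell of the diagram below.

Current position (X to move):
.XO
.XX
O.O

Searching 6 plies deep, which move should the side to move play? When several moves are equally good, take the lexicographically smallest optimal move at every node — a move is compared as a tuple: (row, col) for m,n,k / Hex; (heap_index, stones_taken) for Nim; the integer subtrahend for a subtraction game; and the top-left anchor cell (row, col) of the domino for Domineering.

X's best at [.XO/.XX/O.O]: (2,1)

p1 X@[.XO/.XX/O.O]: (0,0)[XXO/.XX/O.O]-1 (1,0)[.XO/XXX/O.O]-1 (2,1)[.XO/.XX/OXO]+1*
p2 O@[.XO/.XX/OXO] terminal -1; root [.XO/.XX/O.O] d6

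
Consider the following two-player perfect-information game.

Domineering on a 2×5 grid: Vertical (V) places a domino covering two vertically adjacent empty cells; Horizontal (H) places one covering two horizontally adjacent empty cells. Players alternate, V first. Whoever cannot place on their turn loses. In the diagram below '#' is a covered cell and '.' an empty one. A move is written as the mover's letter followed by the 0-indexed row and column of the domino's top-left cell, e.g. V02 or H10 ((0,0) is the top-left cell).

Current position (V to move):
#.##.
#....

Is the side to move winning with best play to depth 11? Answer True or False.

ply 1, V at #.##./#.... | V01=-1→####./##...*; V04=-1→#.###/#...#
ply 2, H at ####./##... | H12=-1→####./####.; H13=+1→####./##.##*
ply 3: ####./##.## is terminal -1 (V); from #.##./#.... depth 11

V winning at [#.##./#....]: False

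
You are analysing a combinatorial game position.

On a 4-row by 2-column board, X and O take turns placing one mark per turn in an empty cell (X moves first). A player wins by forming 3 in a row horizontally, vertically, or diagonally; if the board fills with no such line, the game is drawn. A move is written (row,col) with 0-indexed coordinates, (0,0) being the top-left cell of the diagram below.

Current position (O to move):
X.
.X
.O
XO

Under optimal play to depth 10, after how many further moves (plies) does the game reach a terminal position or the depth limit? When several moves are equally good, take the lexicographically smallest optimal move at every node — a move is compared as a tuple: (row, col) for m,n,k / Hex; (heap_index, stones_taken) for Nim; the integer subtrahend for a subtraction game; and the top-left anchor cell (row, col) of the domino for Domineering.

ply 1, O at X./.X/.O/XO | (0,1)=+0→XO/.X/.O/XO*; (1,0)=+0→X./OX/.O/XO; (2,0)=+0→X./.X/OO/XO
ply 2, X at XO/.X/.O/XO | (1,0)=+0→XO/XX/.O/XO*; (2,0)=+0→XO/.X/XO/XO
ply 3, O at XO/XX/.O/XO | (2,0)=+0→XO/XX/OO/XO*
ply 4: XO/XX/OO/XO is terminal +0 (X); from X./.X/.O/XO depth 10

PV length from [X./.X/.O/XO]: 3 plies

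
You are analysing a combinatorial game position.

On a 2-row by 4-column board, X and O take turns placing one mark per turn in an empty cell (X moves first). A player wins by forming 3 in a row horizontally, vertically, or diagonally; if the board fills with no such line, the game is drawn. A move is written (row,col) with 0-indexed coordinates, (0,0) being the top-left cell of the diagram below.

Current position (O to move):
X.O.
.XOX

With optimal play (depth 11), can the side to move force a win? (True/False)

O winning at [X.O./.XOX]: False

p1 O@[X.O./.XOX]: (0,1)[XOO./.XOX]+0* (0,3)[X.OO/.XOX]+0 (1,0)[X.O./OXOX]+0
p2 X@[XOO./.XOX]: (0,3)[XOOX/.XOX]+0* (1,0)[XOO./XXOX]-1
p3 O@[XOOX/.XOX]: (1,0)[XOOX/OXOX]+0*
p4 X@[XOOX/OXOX] terminal +0; root [X.O./.XOX] d11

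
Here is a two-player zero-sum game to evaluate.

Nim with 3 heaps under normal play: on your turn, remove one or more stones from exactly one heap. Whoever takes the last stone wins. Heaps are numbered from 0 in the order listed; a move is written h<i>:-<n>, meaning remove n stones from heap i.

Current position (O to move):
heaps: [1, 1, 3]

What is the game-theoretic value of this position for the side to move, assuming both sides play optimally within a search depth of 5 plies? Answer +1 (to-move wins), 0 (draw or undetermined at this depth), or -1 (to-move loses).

value((1,1,3), O) = +1

p1 O@[(1,1,3)]: h0:-1[(0,1,3)]-1 h1:-1[(1,0,3)]-1 h2:-1[(1,1,2)]-1 h2:-2[(1,1,1)]-1 h2:-3[(1,1,0)]+1*
p2 X@[(1,1,0)]: h0:-1[(0,1,0)]-1* h1:-1[(1,0,0)]-1
p3 O@[(0,1,0)]: h1:-1[(0,0,0)]+1*
p4 X@[(0,0,0)] terminal -1; root [(1,1,3)] d5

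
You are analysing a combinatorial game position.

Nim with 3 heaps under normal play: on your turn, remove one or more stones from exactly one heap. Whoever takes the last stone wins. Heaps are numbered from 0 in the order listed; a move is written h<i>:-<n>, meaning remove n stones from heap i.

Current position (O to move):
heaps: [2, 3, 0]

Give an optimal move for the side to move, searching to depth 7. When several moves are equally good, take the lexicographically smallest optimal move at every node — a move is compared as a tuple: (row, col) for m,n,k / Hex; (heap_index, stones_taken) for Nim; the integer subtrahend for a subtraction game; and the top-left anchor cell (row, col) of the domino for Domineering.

p1 O@[(2,3,0)]: h0:-1[(1,3,0)]-1 h0:-2[(0,3,0)]-1 h1:-1[(2,2,0)]+1* h1:-2[(2,1,0)]-1 h1:-3[(2,0,0)]-1
p2 X@[(2,2,0)]: h0:-1[(1,2,0)]-1* h0:-2[(0,2,0)]-1 h1:-1[(2,1,0)]-1 h1:-2[(2,0,0)]-1
p3 O@[(1,2,0)]: h0:-1[(0,2,0)]-1 h1:-1[(1,1,0)]+1* h1:-2[(1,0,0)]-1
p4 X@[(1,1,0)]: h0:-1[(0,1,0)]-1* h1:-1[(1,0,0)]-1
p5 O@[(0,1,0)]: h1:-1[(0,0,0)]+1*
p6 X@[(0,0,0)] terminal -1; root [(2,3,0)] d7

O's best at [(2,3,0)]: h1:-1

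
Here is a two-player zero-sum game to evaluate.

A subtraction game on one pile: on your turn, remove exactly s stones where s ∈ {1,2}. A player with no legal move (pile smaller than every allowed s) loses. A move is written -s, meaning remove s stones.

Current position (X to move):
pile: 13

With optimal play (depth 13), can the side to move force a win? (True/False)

X winning at [13]: True

ply 1, X at 13 | -1=+1→12*; -2=-1→11
ply 2, O at 12 | -1=-1→11*; -2=-1→10
ply 3, X at 11 | -1=-1→10; -2=+1→9*
ply 4, O at 9 | -1=-1→8*; -2=-1→7
ply 5, X at 8 | -1=-1→7; -2=+1→6*
ply 6, O at 6 | -1=-1→5*; -2=-1→4
ply 7, X at 5 | -1=-1→4; -2=+1→3*
ply 8, O at 3 | -1=-1→2*; -2=-1→1
ply 9, X at 2 | -1=-1→1; -2=+1→0*
ply 10: 0 is terminal -1 (O); from 13 depth 13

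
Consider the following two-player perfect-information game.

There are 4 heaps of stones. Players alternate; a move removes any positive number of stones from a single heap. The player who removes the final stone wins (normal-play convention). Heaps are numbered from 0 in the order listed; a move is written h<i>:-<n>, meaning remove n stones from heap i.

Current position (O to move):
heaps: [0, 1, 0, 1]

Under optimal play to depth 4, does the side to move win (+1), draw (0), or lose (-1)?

value((0,1,0,1), O) = -1

ply 1, O at (0,1,0,1) | h1:-1=-1→(0,0,0,1)*; h3:-1=-1→(0,1,0,0)
ply 2, X at (0,0,0,1) | h3:-1=+1→(0,0,0,0)*
ply 3: (0,0,0,0) is terminal -1 (O); from (0,1,0,1) depth 4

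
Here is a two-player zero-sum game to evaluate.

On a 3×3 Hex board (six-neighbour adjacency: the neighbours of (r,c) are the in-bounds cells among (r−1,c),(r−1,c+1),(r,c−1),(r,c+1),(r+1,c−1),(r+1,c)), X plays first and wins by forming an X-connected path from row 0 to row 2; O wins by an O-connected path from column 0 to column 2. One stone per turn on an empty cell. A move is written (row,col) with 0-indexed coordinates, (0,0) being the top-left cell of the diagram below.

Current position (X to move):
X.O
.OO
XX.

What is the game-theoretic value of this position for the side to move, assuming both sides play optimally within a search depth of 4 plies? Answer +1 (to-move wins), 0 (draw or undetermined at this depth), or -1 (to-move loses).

[X.O/.OO/XX.] X move#1: (0,1):-1/XXO/.OO/XX., (1,0):+1/X.O/XOO/XX.*, (2,2):-1/X.O/.OO/XXX
[X.O/XOO/XX.] end (terminal -1, O#2); searched X.O/.OO/XX. to 4

value(X.O/.OO/XX., X) = +1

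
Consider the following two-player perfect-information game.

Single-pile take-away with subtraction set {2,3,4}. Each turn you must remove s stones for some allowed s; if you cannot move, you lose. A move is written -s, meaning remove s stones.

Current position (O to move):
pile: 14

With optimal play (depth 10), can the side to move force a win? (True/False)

ply 1, O at 14 | -2=+1→12*; -3=-1→11; -4=-1→10
ply 2, X at 12 | -2=-1→10*; -3=-1→9; -4=-1→8
ply 3, O at 10 | -2=-1→8; -3=+1→7*; -4=+1→6
ply 4, X at 7 | -2=-1→5*; -3=-1→4; -4=-1→3
ply 5, O at 5 | -2=-1→3; -3=-1→2; -4=+1→1*
ply 6: 1 is terminal -1 (X); from 14 depth 10

O winning at [14]: True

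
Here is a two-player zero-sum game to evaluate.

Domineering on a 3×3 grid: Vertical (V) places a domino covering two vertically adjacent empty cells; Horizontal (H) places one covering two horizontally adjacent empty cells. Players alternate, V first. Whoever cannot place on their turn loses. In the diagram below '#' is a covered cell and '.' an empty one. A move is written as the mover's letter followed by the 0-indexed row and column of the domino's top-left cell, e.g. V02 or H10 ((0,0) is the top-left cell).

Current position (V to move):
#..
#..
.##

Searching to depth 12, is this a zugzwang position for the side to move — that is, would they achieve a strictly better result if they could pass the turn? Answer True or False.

zugzwang(#../#../.##, V) = False

ply 1, V at #../#../.## | V01=+1→##./##./.##*; V02=+1→#.#/#.#/.##
ply 2: ##./##./.## is terminal -1 (H); from #../#../.## depth 12
if V skipped the turn, H would face:
~ ply 1, H at #../#../.## | H01=+1→###/#../.##*; H11=+1→#../###/.##
~ ply 2: ###/#../.## is terminal -1 (V); from #../#../.## depth 12
compare (V): move=+1 vs pass=-1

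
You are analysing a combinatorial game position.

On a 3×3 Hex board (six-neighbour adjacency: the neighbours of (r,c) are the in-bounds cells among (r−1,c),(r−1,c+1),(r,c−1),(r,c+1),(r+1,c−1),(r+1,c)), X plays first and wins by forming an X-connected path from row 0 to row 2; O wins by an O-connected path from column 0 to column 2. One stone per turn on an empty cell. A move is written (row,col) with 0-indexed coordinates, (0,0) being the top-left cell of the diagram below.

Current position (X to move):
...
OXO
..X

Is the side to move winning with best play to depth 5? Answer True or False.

X winning at [.../OXO/..X]: True

ply 1, X at .../OXO/..X | (0,0)=+1→X../OXO/..X*; (0,1)=+1→.X./OXO/..X; (0,2)=+1→..X/OXO/..X; (2,0)=+1→.../OXO/X.X; (2,1)=+1→.../OXO/.XX
ply 2, O at X../OXO/..X | (0,1)=-1→XO./OXO/..X*; (0,2)=-1→X.O/OXO/..X; (2,0)=-1→X../OXO/O.X; (2,1)=-1→X../OXO/.OX
ply 3, X at XO./OXO/..X | (0,2)=+1→XOX/OXO/..X*; (2,0)=-1→XO./OXO/X.X; (2,1)=-1→XO./OXO/.XX
ply 4, O at XOX/OXO/..X | (2,0)=-1→XOX/OXO/O.X*; (2,1)=-1→XOX/OXO/.OX
ply 5, X at XOX/OXO/O.X | (2,1)=+1→XOX/OXO/OXX*
ply 6: XOX/OXO/OXX is terminal -1 (O); from .../OXO/..X depth 5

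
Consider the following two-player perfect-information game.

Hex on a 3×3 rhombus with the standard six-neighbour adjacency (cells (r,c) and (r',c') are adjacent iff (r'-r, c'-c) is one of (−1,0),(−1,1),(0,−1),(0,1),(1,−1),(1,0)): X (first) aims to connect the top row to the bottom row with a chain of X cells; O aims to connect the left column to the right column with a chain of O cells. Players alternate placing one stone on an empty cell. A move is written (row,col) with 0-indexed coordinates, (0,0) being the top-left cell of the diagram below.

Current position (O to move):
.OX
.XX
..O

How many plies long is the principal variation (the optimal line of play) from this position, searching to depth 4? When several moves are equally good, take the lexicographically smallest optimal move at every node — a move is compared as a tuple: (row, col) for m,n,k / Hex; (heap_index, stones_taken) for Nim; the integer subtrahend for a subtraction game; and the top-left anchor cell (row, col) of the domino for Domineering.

PV length from [.OX/.XX/..O]: 4 plies

ply 1, O at .OX/.XX/..O | (0,0)=-1→OOX/.XX/..O*; (1,0)=-1→.OX/OXX/..O; (2,0)=-1→.OX/.XX/O.O; (2,1)=-1→.OX/.XX/.OO
ply 2, X at OOX/.XX/..O | (1,0)=+1→OOX/XXX/..O*; (2,0)=+1→OOX/.XX/X.O; (2,1)=+1→OOX/.XX/.XO
ply 3, O at OOX/XXX/..O | (2,0)=-1→OOX/XXX/O.O*; (2,1)=-1→OOX/XXX/.OO
ply 4, X at OOX/XXX/O.O | (2,1)=+1→OOX/XXX/OXO*
ply 5: OOX/XXX/OXO is terminal -1 (O); from .OX/.XX/..O depth 4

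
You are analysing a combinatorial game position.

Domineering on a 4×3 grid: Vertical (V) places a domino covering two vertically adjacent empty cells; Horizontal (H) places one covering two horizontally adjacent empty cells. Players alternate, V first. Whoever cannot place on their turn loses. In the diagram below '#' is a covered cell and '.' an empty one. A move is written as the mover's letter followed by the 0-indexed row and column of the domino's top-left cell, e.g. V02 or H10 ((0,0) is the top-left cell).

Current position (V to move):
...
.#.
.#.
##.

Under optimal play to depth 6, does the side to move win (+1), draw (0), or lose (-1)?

[.../.#./.#./##.] V move#1: V00:+1/#../##./.#./##.*, V02:+1/..#/.##/.#./##., V10:+1/.../##./##./##., V12:+1/.../.##/.##/##., V22:+1/.../.#./.##/###
[#../##./.#./##.] H move#2: H01:-1/###/##./.#./##.*
[###/##./.#./##.] V move#3: V12:+1/###/###/.##/##.*, V22:+1/###/##./.##/###
[###/###/.##/##.] end (terminal -1, H#4); searched .../.#./.#./##. to 6

value(.../.#./.#./##., V) = +1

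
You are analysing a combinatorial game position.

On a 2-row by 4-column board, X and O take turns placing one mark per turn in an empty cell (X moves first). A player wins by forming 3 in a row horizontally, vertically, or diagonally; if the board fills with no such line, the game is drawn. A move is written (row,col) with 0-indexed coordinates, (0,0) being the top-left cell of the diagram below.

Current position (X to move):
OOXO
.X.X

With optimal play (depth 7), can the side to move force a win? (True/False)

p1 X@[OOXO/.X.X]: (1,0)[OOXO/XX.X]+0 (1,2)[OOXO/.XXX]+1*
p2 O@[OOXO/.XXX] terminal -1; root [OOXO/.X.X] d7

X winning at [OOXO/.X.X]: True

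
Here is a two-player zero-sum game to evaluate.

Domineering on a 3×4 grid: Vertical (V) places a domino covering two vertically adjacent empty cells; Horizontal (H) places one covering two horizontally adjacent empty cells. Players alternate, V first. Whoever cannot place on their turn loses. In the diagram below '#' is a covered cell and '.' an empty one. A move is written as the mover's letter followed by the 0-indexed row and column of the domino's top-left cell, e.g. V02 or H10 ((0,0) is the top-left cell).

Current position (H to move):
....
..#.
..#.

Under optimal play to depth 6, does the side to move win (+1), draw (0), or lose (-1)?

value(..../..#./..#., H) = +1

p1 H@[..../..#./..#.]: H00[##../..#./..#.]-1 H01[.##./..#./..#.]-1 H02[..##/..#./..#.]-1 H10[..../###./..#.]+1* H20[..../..#./###.]-1
p2 V@[..../###./..#.]: V03[...#/####/..#.]-1* V13[..../####/..##]-1
p3 H@[...#/####/..#.]: H00[##.#/####/..#.]+1* H01[.###/####/..#.]+1 H20[...#/####/###.]+1
p4 V@[##.#/####/..#.] terminal -1; root [..../..#./..#.] d6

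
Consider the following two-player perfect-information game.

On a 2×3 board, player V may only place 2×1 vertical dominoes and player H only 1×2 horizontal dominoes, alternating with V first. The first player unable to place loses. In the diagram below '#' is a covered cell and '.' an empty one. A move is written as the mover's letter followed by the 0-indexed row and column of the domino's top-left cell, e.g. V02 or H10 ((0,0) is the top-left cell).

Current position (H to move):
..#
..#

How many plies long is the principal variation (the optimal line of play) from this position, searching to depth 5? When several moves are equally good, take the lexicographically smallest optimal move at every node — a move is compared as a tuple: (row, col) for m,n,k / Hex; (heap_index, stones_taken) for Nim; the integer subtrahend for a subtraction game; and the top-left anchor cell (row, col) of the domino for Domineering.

[..#/..#] H move#1: H00:+1/###/..#*, H10:+1/..#/###
[###/..#] end (terminal -1, V#2); searched ..#/..# to 5

PV length from [..#/..#]: 1 ply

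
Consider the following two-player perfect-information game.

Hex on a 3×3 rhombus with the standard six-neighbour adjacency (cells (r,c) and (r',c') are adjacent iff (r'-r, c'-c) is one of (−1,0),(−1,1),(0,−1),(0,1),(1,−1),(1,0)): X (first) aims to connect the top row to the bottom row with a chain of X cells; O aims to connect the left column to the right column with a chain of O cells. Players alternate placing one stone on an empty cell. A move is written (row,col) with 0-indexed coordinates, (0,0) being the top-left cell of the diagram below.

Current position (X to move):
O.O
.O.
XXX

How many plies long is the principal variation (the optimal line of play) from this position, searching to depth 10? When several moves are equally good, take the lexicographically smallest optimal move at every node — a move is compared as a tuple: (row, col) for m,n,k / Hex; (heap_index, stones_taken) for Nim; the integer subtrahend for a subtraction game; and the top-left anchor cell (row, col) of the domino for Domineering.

ply 1, X at O.O/.O./XXX | (0,1)=-1→OXO/.O./XXX*; (1,0)=-1→O.O/XO./XXX; (1,2)=-1→O.O/.OX/XXX
ply 2, O at OXO/.O./XXX | (1,0)=+1→OXO/OO./XXX*; (1,2)=-1→OXO/.OO/XXX
ply 3: OXO/OO./XXX is terminal -1 (X); from O.O/.O./XXX depth 10

PV length from [O.O/.O./XXX]: 2 plies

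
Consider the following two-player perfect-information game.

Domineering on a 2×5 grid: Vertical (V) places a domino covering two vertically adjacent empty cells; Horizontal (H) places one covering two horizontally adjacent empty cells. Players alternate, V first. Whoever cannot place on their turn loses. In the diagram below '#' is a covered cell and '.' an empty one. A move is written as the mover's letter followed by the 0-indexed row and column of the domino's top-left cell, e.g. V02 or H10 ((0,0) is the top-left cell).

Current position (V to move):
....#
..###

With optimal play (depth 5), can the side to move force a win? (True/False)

V winning at [....#/..###]: True

ply 1, V at ....#/..### | V00=-1→#...#/#.###; V01=+1→.#..#/.####*
ply 2, H at .#..#/.#### | H02=-1→.####/.####*
ply 3, V at .####/.#### | V00=+1→#####/#####*
ply 4: #####/##### is terminal -1 (H); from ....#/..### depth 5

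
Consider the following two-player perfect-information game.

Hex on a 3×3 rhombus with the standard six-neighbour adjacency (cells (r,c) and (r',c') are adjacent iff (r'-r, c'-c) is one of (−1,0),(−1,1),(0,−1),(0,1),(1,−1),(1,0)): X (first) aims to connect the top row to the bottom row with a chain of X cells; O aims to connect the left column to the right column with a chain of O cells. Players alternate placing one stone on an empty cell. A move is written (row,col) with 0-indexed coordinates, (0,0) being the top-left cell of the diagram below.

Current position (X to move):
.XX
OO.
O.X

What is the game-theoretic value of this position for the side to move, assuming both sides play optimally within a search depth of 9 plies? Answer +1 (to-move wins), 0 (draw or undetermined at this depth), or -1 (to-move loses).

[.XX/OO./O.X] X move#1: (0,0):-1/XXX/OO./O.X, (1,2):+1/.XX/OOX/O.X*, (2,1):-1/.XX/OO./OXX
[.XX/OOX/O.X] end (terminal -1, O#2); searched .XX/OO./O.X to 9

value(.XX/OO./O.X, X) = +1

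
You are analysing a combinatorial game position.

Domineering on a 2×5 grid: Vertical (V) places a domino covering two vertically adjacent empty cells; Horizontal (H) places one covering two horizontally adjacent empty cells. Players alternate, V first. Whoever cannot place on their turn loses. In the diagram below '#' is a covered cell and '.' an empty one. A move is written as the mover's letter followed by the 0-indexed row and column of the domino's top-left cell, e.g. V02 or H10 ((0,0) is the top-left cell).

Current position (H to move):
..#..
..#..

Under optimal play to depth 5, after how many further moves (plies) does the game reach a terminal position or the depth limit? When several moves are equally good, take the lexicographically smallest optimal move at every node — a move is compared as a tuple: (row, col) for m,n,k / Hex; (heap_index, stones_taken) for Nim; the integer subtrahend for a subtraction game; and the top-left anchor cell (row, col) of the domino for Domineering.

PV length from [..#../..#..]: 4 plies

p1 H@[..#../..#..]: H00[###../..#..]-1* H03[..###/..#..]-1 H10[..#../###..]-1 H13[..#../..###]-1
p2 V@[###../..#..]: V03[####./..##.]+1* V04[###.#/..#.#]+1
p3 H@[####./..##.]: H10[####./####.]-1*
p4 V@[####./####.]: V04[#####/#####]+1*
p5 H@[#####/#####] terminal -1; root [..#../..#..] d5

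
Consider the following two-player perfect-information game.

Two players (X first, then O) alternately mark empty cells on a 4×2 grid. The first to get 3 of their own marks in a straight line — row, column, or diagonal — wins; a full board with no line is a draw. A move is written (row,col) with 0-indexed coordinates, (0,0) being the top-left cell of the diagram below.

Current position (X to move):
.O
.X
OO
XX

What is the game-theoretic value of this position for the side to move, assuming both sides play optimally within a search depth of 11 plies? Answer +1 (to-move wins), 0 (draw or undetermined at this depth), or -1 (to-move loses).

value(.O/.X/OO/XX, X) = 0

p1 X@[.O/.X/OO/XX]: (0,0)[XO/.X/OO/XX]+0* (1,0)[.O/XX/OO/XX]+0
p2 O@[XO/.X/OO/XX]: (1,0)[XO/OX/OO/XX]+0*
p3 X@[XO/OX/OO/XX] terminal +0; root [.O/.X/OO/XX] d11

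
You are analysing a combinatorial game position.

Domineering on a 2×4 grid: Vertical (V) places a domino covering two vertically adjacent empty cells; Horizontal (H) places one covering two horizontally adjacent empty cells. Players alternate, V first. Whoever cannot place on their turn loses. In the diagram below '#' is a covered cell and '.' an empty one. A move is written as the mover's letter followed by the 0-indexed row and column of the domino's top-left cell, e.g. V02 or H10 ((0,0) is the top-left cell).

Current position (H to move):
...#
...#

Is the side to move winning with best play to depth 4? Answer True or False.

H winning at [...#/...#]: True

ply 1, H at ...#/...# | H00=+1→##.#/...#*; H01=+1→.###/...#; H10=+1→...#/##.#; H11=+1→...#/.###
ply 2, V at ##.#/...# | V02=-1→####/..##*
ply 3, H at ####/..## | H10=+1→####/####*
ply 4: ####/#### is terminal -1 (V); from ...#/...# depth 4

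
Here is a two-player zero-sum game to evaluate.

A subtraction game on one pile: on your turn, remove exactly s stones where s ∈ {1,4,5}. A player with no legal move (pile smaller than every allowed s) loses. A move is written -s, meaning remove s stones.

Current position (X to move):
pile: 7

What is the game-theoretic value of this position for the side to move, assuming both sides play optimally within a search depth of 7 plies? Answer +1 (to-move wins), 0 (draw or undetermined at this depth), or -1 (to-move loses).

value(7, X) = +1

[7] X move#1: -1:-1/6, -4:-1/3, -5:+1/2*
[2] O move#2: -1:-1/1*
[1] X move#3: -1:+1/0*
[0] end (terminal -1, O#4); searched 7 to 7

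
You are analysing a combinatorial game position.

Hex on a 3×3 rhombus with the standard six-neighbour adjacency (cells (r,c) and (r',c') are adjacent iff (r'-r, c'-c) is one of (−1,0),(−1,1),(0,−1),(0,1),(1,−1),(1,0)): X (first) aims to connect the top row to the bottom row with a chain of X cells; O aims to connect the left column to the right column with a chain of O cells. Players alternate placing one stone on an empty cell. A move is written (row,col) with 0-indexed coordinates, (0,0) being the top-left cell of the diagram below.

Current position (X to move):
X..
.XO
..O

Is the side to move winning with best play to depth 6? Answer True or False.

ply 1, X at X../.XO/..O | (0,1)=+1→XX./.XO/..O*; (0,2)=+1→X.X/.XO/..O; (1,0)=+1→X../XXO/..O; (2,0)=+1→X../.XO/X.O; (2,1)=+1→X../.XO/.XO
ply 2, O at XX./.XO/..O | (0,2)=-1→XXO/.XO/..O*; (1,0)=-1→XX./OXO/..O; (2,0)=-1→XX./.XO/O.O; (2,1)=-1→XX./.XO/.OO
ply 3, X at XXO/.XO/..O | (1,0)=+1→XXO/XXO/..O*; (2,0)=+1→XXO/.XO/X.O; (2,1)=+1→XXO/.XO/.XO
ply 4, O at XXO/XXO/..O | (2,0)=-1→XXO/XXO/O.O*; (2,1)=-1→XXO/XXO/.OO
ply 5, X at XXO/XXO/O.O | (2,1)=+1→XXO/XXO/OXO*
ply 6: XXO/XXO/OXO is terminal -1 (O); from X../.XO/..O depth 6

X winning at [X../.XO/..O]: True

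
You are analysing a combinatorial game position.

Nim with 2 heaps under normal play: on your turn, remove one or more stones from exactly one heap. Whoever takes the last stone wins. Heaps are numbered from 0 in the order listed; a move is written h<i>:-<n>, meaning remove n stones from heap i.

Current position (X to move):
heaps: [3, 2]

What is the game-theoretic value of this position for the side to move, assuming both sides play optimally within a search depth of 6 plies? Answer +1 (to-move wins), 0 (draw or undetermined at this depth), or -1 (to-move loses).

value((3,2), X) = +1

[(3,2)] X move#1: h0:-1:+1/(2,2)*, h0:-2:-1/(1,2), h0:-3:-1/(0,2), h1:-1:-1/(3,1), h1:-2:-1/(3,0)
[(2,2)] O move#2: h0:-1:-1/(1,2)*, h0:-2:-1/(0,2), h1:-1:-1/(2,1), h1:-2:-1/(2,0)
[(1,2)] X move#3: h0:-1:-1/(0,2), h1:-1:+1/(1,1)*, h1:-2:-1/(1,0)
[(1,1)] O move#4: h0:-1:-1/(0,1)*, h1:-1:-1/(1,0)
[(0,1)] X move#5: h1:-1:+1/(0,0)*
[(0,0)] end (terminal -1, O#6); searched (3,2) to 6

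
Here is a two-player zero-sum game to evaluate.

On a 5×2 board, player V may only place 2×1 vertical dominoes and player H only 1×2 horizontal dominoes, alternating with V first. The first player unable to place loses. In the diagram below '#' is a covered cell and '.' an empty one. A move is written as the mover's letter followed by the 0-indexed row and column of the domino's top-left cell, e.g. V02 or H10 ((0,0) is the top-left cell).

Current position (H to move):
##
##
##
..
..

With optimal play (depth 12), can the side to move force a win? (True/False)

H winning at [##/##/##/../..]: True

p1 H@[##/##/##/../..]: H30[##/##/##/##/..]+1* H40[##/##/##/../##]+1
p2 V@[##/##/##/##/..] terminal -1; root [##/##/##/../..] d12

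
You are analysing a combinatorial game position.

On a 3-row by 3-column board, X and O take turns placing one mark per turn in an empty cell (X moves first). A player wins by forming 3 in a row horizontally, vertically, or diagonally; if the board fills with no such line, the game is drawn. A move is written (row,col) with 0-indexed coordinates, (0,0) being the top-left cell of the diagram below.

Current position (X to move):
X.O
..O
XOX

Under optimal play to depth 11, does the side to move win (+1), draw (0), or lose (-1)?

value(X.O/..O/XOX, X) = +1

ply 1, X at X.O/..O/XOX | (0,1)=+1→XXO/..O/XOX*; (1,0)=+1→X.O/X.O/XOX; (1,1)=+1→X.O/.XO/XOX
ply 2, O at XXO/..O/XOX | (1,0)=-1→XXO/O.O/XOX*; (1,1)=-1→XXO/.OO/XOX
ply 3, X at XXO/O.O/XOX | (1,1)=+1→XXO/OXO/XOX*
ply 4: XXO/OXO/XOX is terminal -1 (O); from X.O/..O/XOX depth 11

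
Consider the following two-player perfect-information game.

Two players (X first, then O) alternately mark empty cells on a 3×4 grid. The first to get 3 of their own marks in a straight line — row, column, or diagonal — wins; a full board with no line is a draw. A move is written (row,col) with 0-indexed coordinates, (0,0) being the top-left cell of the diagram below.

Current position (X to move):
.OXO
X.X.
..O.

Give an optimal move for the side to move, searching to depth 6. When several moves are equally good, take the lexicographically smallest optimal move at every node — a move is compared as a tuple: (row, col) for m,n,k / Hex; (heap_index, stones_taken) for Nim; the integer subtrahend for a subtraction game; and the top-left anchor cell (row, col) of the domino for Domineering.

ply 1, X at .OXO/X.X./..O. | (0,0)=+1→XOXO/X.X./..O.*; (1,1)=+1→.OXO/XXX./..O.; (1,3)=-1→.OXO/X.XX/..O.; (2,0)=+1→.OXO/X.X./X.O.; (2,1)=+0→.OXO/X.X./.XO.; (2,3)=-1→.OXO/X.X./..OX
ply 2, O at XOXO/X.X./..O. | (1,1)=-1→XOXO/XOX./..O.*; (1,3)=-1→XOXO/X.XO/..O.; (2,0)=-1→XOXO/X.X./O.O.; (2,1)=-1→XOXO/X.X./.OO.; (2,3)=-1→XOXO/X.X./..OO
ply 3, X at XOXO/XOX./..O. | (1,3)=-1→XOXO/XOXX/..O.; (2,0)=+1→XOXO/XOX./X.O.*; (2,1)=+0→XOXO/XOX./.XO.; (2,3)=-1→XOXO/XOX./..OX
ply 4: XOXO/XOX./X.O. is terminal -1 (O); from .OXO/X.X./..O. depth 6

X's best at [.OXO/X.X./..O.]: (0,0)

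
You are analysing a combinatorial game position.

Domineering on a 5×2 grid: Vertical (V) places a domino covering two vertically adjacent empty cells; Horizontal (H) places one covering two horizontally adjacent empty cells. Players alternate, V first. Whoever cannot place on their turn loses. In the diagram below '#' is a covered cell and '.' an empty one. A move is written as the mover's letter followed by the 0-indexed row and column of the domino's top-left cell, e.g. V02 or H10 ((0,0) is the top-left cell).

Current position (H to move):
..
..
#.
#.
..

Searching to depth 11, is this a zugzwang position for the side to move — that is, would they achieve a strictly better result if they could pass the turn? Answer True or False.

p1 H@[../../#./#./..]: H00[##/../#./#./..]+1* H10[../##/#./#./..]+1 H40[../../#./#./##]-1
p2 V@[##/../#./#./..]: V11[##/.#/##/#./..]-1* V21[##/../##/##/..]-1 V31[##/../#./##/.#]-1
p3 H@[##/.#/##/#./..]: H40[##/.#/##/#./##]+1*
p4 V@[##/.#/##/#./##] terminal -1; root [../../#./#./..] d11
if H skipped the turn, V would face:
~ p1 V@[../../#./#./..]: V00[#./#./#./#./..]+1* V01[.#/.#/#./#./..]+1 V11[../.#/##/#./..]+1 V21[../../##/##/..]-1 V31[../../#./##/.#]-1
~ p2 H@[#./#./#./#./..]: H40[#./#./#./#./##]-1*
~ p3 V@[#./#./#./#./##]: V01[##/##/#./#./##]+1* V11[#./##/##/#./##]+1 V21[#./#./##/##/##]+1
~ p4 H@[##/##/#./#./##] terminal -1; root [../../#./#./..] d11
compare (H): move=+1 vs pass=-1

zugzwang(../../#./#./.., H) = False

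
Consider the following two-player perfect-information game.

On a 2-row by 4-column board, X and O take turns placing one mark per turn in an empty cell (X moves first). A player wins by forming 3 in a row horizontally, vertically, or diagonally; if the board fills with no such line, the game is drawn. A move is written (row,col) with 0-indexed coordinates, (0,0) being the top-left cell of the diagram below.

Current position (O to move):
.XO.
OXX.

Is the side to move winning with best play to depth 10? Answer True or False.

O winning at [.XO./OXX.]: False

ply 1, O at .XO./OXX. | (0,0)=-1→OXO./OXX.; (0,3)=-1→.XOO/OXX.; (1,3)=+0→.XO./OXXO*
ply 2, X at .XO./OXXO | (0,0)=+0→XXO./OXXO*; (0,3)=+0→.XOX/OXXO
ply 3, O at XXO./OXXO | (0,3)=+0→XXOO/OXXO*
ply 4: XXOO/OXXO is terminal +0 (X); from .XO./OXX. depth 10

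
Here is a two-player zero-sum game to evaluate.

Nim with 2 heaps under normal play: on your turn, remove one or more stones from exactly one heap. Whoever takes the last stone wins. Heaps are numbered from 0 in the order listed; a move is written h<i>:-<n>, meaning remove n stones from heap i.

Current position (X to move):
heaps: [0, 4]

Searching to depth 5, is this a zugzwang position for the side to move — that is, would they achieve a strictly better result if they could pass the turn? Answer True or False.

zugzwang((0,4), X) = False

[(0,4)] X move#1: h1:-1:-1/(0,3), h1:-2:-1/(0,2), h1:-3:-1/(0,1), h1:-4:+1/(0,0)*
[(0,0)] end (terminal -1, O#2); searched (0,4) to 5
suppose X passes — search the same position with O to move:
pass> [(0,4)] O move#1: h1:-1:-1/(0,3), h1:-2:-1/(0,2), h1:-3:-1/(0,1), h1:-4:+1/(0,0)*
pass> [(0,0)] end (terminal -1, X#2); searched (0,4) to 5
for X: play +1, pass -1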